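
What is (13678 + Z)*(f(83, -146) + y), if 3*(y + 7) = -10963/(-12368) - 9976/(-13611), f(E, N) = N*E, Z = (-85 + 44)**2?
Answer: -94045088324197601/505022544 ≈ -1.8622e+8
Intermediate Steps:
Z = 1681 (Z = (-41)**2 = 1681)
f(E, N) = E*N
y = -3262557247/505022544 (y = -7 + (-10963/(-12368) - 9976/(-13611))/3 = -7 + (-10963*(-1/12368) - 9976*(-1/13611))/3 = -7 + (10963/12368 + 9976/13611)/3 = -7 + (1/3)*(272600561/168340848) = -7 + 272600561/505022544 = -3262557247/505022544 ≈ -6.4602)
(13678 + Z)*(f(83, -146) + y) = (13678 + 1681)*(83*(-146) - 3262557247/505022544) = 15359*(-12118 - 3262557247/505022544) = 15359*(-6123125745439/505022544) = -94045088324197601/505022544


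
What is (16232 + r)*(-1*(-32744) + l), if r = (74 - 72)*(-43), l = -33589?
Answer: -13643370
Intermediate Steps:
r = -86 (r = 2*(-43) = -86)
(16232 + r)*(-1*(-32744) + l) = (16232 - 86)*(-1*(-32744) - 33589) = 16146*(32744 - 33589) = 16146*(-845) = -13643370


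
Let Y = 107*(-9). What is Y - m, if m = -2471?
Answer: 1508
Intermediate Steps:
Y = -963
Y - m = -963 - 1*(-2471) = -963 + 2471 = 1508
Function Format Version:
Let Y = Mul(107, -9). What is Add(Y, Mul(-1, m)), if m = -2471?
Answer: 1508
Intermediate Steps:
Y = -963
Add(Y, Mul(-1, m)) = Add(-963, Mul(-1, -2471)) = Add(-963, 2471) = 1508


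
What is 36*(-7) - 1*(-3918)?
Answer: 3666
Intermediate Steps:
36*(-7) - 1*(-3918) = -252 + 3918 = 3666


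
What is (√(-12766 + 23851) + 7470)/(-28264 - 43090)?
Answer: -3735/35677 - √11085/71354 ≈ -0.10616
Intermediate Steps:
(√(-12766 + 23851) + 7470)/(-28264 - 43090) = (√11085 + 7470)/(-71354) = (7470 + √11085)*(-1/71354) = -3735/35677 - √11085/71354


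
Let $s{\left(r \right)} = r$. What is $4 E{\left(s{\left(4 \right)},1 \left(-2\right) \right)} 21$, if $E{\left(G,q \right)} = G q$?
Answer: $-672$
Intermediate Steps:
$4 E{\left(s{\left(4 \right)},1 \left(-2\right) \right)} 21 = 4 \cdot 4 \cdot 1 \left(-2\right) 21 = 4 \cdot 4 \left(-2\right) 21 = 4 \left(-8\right) 21 = \left(-32\right) 21 = -672$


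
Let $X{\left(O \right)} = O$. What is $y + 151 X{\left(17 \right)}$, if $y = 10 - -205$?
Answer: $2782$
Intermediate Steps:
$y = 215$ ($y = 10 + 205 = 215$)
$y + 151 X{\left(17 \right)} = 215 + 151 \cdot 17 = 215 + 2567 = 2782$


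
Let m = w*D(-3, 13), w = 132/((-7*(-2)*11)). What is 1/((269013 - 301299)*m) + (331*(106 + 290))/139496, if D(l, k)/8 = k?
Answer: 330089617349/351293892768 ≈ 0.93964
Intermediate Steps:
D(l, k) = 8*k
w = 6/7 (w = 132/((14*11)) = 132/154 = 132*(1/154) = 6/7 ≈ 0.85714)
m = 624/7 (m = 6*(8*13)/7 = (6/7)*104 = 624/7 ≈ 89.143)
1/((269013 - 301299)*m) + (331*(106 + 290))/139496 = 1/((269013 - 301299)*(624/7)) + (331*(106 + 290))/139496 = (7/624)/(-32286) + (331*396)*(1/139496) = -1/32286*7/624 + 131076*(1/139496) = -7/20146464 + 32769/34874 = 330089617349/351293892768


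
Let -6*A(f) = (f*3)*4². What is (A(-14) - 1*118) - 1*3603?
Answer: -3609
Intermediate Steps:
A(f) = -8*f (A(f) = -f*3*4²/6 = -3*f*16/6 = -8*f)
(A(-14) - 1*118) - 1*3603 = (-8*(-14) - 1*118) - 1*3603 = (112 - 118) - 3603 = -6 - 3603 = -3609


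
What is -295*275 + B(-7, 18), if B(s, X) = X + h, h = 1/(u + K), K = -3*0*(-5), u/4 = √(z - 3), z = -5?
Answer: -81107 - I*√2/16 ≈ -81107.0 - 0.088388*I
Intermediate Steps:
u = 8*I*√2 (u = 4*√(-5 - 3) = 4*√(-8) = 4*(2*I*√2) = 8*I*√2 ≈ 11.314*I)
K = 0 (K = 0*(-5) = 0)
h = -I*√2/16 (h = 1/(8*I*√2 + 0) = 1/(8*I*√2) = -I*√2/16 ≈ -0.088388*I)
B(s, X) = X - I*√2/16
-295*275 + B(-7, 18) = -295*275 + (18 - I*√2/16) = -81125 + (18 - I*√2/16) = -81107 - I*√2/16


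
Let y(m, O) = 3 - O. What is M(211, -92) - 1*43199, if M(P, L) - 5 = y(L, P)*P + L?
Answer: -87174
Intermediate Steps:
M(P, L) = 5 + L + P*(3 - P) (M(P, L) = 5 + ((3 - P)*P + L) = 5 + (P*(3 - P) + L) = 5 + (L + P*(3 - P)) = 5 + L + P*(3 - P))
M(211, -92) - 1*43199 = (5 - 92 - 1*211*(-3 + 211)) - 1*43199 = (5 - 92 - 1*211*208) - 43199 = (5 - 92 - 43888) - 43199 = -43975 - 43199 = -87174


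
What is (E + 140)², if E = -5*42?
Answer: 4900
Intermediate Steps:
E = -210
(E + 140)² = (-210 + 140)² = (-70)² = 4900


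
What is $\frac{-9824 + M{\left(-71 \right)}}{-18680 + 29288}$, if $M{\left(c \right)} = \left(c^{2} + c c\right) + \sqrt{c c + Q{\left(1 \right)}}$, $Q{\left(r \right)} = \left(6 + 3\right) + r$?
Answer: $\frac{43}{1768} + \frac{\sqrt{5051}}{10608} \approx 0.031021$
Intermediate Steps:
$Q{\left(r \right)} = 9 + r$
$M{\left(c \right)} = \sqrt{10 + c^{2}} + 2 c^{2}$ ($M{\left(c \right)} = \left(c^{2} + c c\right) + \sqrt{c c + \left(9 + 1\right)} = \left(c^{2} + c^{2}\right) + \sqrt{c^{2} + 10} = 2 c^{2} + \sqrt{10 + c^{2}} = \sqrt{10 + c^{2}} + 2 c^{2}$)
$\frac{-9824 + M{\left(-71 \right)}}{-18680 + 29288} = \frac{-9824 + \left(\sqrt{10 + \left(-71\right)^{2}} + 2 \left(-71\right)^{2}\right)}{-18680 + 29288} = \frac{-9824 + \left(\sqrt{10 + 5041} + 2 \cdot 5041\right)}{10608} = \left(-9824 + \left(\sqrt{5051} + 10082\right)\right) \frac{1}{10608} = \left(-9824 + \left(10082 + \sqrt{5051}\right)\right) \frac{1}{10608} = \left(258 + \sqrt{5051}\right) \frac{1}{10608} = \frac{43}{1768} + \frac{\sqrt{5051}}{10608}$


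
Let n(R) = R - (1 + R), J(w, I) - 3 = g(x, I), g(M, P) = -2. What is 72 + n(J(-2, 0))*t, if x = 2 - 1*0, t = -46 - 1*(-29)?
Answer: 89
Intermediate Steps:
t = -17 (t = -46 + 29 = -17)
x = 2 (x = 2 + 0 = 2)
J(w, I) = 1 (J(w, I) = 3 - 2 = 1)
n(R) = -1 (n(R) = R + (-1 - R) = -1)
72 + n(J(-2, 0))*t = 72 - 1*(-17) = 72 + 17 = 89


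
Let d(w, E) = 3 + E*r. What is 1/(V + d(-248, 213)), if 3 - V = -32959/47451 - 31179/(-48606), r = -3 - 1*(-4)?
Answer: 768801102/168408284813 ≈ 0.0045651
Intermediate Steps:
r = 1 (r = -3 + 4 = 1)
d(w, E) = 3 + E (d(w, E) = 3 + E*1 = 3 + E)
V = 2347246781/768801102 (V = 3 - (-32959/47451 - 31179/(-48606)) = 3 - (-32959*1/47451 - 31179*(-1/48606)) = 3 - (-32959/47451 + 10393/16202) = 3 - 1*(-40843475/768801102) = 3 + 40843475/768801102 = 2347246781/768801102 ≈ 3.0531)
1/(V + d(-248, 213)) = 1/(2347246781/768801102 + (3 + 213)) = 1/(2347246781/768801102 + 216) = 1/(168408284813/768801102) = 768801102/168408284813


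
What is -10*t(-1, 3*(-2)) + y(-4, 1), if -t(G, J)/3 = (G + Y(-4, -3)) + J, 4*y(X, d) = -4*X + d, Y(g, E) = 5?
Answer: -223/4 ≈ -55.750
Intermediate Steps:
y(X, d) = -X + d/4 (y(X, d) = (-4*X + d)/4 = (d - 4*X)/4 = -X + d/4)
t(G, J) = -15 - 3*G - 3*J (t(G, J) = -3*((G + 5) + J) = -3*((5 + G) + J) = -3*(5 + G + J) = -15 - 3*G - 3*J)
-10*t(-1, 3*(-2)) + y(-4, 1) = -10*(-15 - 3*(-1) - 9*(-2)) + (-1*(-4) + (1/4)*1) = -10*(-15 + 3 - 3*(-6)) + (4 + 1/4) = -10*(-15 + 3 + 18) + 17/4 = -10*6 + 17/4 = -60 + 17/4 = -223/4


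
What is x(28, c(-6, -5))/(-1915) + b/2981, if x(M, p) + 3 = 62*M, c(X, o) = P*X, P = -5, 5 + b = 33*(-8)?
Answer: -5681208/5708615 ≈ -0.99520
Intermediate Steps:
b = -269 (b = -5 + 33*(-8) = -5 - 264 = -269)
c(X, o) = -5*X
x(M, p) = -3 + 62*M
x(28, c(-6, -5))/(-1915) + b/2981 = (-3 + 62*28)/(-1915) - 269/2981 = (-3 + 1736)*(-1/1915) - 269*1/2981 = 1733*(-1/1915) - 269/2981 = -1733/1915 - 269/2981 = -5681208/5708615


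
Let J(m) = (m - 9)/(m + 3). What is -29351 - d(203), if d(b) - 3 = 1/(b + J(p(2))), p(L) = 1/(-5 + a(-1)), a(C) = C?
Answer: -99686201/3396 ≈ -29354.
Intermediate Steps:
p(L) = -1/6 (p(L) = 1/(-5 - 1) = 1/(-6) = -1/6)
J(m) = (-9 + m)/(3 + m)
d(b) = 3 + 1/(-55/17 + b) (d(b) = 3 + 1/(b + (-9 - 1/6)/(3 - 1/6)) = 3 + 1/(b - 55/6/(17/6)) = 3 + 1/(b + (6/17)*(-55/6)) = 3 + 1/(b - 55/17) = 3 + 1/(-55/17 + b))
-29351 - d(203) = -29351 - (-148 + 51*203)/(-55 + 17*203) = -29351 - (-148 + 10353)/(-55 + 3451) = -29351 - 10205/3396 = -99686201/3396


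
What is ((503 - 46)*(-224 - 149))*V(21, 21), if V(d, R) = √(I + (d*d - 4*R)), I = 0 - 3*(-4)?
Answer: -511383*√41 ≈ -3.2744e+6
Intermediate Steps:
I = 12 (I = 0 + 12 = 12)
V(d, R) = √(12 + d² - 4*R) (V(d, R) = √(12 + (d*d - 4*R)) = √(12 + (d² - 4*R)) = √(12 + d² - 4*R))
((503 - 46)*(-224 - 149))*V(21, 21) = ((503 - 46)*(-224 - 149))*√(12 + 21² - 4*21) = (457*(-373))*√(12 + 441 - 84) = -511383*√41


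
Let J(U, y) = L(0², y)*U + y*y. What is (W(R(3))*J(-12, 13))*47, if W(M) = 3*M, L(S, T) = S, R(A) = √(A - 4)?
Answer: 23829*I ≈ 23829.0*I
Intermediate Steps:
R(A) = √(-4 + A)
J(U, y) = y² (J(U, y) = 0²*U + y*y = 0*U + y² = 0 + y² = y²)
(W(R(3))*J(-12, 13))*47 = ((3*√(-4 + 3))*13²)*47 = ((3*√(-1))*169)*47 = ((3*I)*169)*47 = (507*I)*47 = 23829*I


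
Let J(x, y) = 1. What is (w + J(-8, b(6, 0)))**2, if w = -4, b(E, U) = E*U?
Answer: 9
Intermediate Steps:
(w + J(-8, b(6, 0)))**2 = (-4 + 1)**2 = (-3)**2 = 9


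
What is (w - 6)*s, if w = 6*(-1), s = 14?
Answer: -168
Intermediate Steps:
w = -6
(w - 6)*s = (-6 - 6)*14 = -12*14 = -168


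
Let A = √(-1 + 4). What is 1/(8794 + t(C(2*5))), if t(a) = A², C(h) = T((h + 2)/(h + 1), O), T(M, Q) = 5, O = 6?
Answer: 1/8797 ≈ 0.00011368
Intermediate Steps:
A = √3 ≈ 1.7320
C(h) = 5
t(a) = 3 (t(a) = (√3)² = 3)
1/(8794 + t(C(2*5))) = 1/(8794 + 3) = 1/8797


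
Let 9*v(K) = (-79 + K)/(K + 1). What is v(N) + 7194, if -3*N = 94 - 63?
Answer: 453289/63 ≈ 7195.1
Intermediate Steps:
N = -31/3 (N = -(94 - 63)/3 = -⅓*31 = -31/3 ≈ -10.333)
v(K) = (-79 + K)/(9*(1 + K)) (v(K) = ((-79 + K)/(K + 1))/9 = ((-79 + K)/(1 + K))/9 = (-79 + K)/(9*(1 + K)))
v(N) + 7194 = (-79 - 31/3)/(9*(1 - 31/3)) + 7194 = (⅑)*(-268/3)/(-28/3) + 7194 = (⅑)*(-3/28)*(-268/3) + 7194 = 67/63 + 7194 = 453289/63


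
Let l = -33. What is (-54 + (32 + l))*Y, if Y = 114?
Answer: -6270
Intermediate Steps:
(-54 + (32 + l))*Y = (-54 + (32 - 33))*114 = (-54 - 1)*114 = -55*114 = -6270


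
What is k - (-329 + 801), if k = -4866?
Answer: -5338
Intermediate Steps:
k - (-329 + 801) = -4866 - (-329 + 801) = -4866 - 1*472 = -4866 - 472 = -5338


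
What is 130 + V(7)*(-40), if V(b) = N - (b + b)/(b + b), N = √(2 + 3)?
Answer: 170 - 40*√5 ≈ 80.557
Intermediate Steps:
N = √5 ≈ 2.2361
V(b) = -1 + √5 (V(b) = √5 - (b + b)/(b + b) = √5 - 2*b/(2*b) = √5 - 2*b*1/(2*b) = √5 - 1*1 = √5 - 1 = -1 + √5)
130 + V(7)*(-40) = 130 + (-1 + √5)*(-40) = 130 + (40 - 40*√5) = 170 - 40*√5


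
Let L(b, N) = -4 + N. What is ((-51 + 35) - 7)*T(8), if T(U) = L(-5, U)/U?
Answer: -23/2 ≈ -11.500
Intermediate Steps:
T(U) = (-4 + U)/U
((-51 + 35) - 7)*T(8) = ((-51 + 35) - 7)*((-4 + 8)/8) = (-16 - 7)*((⅛)*4) = -23*½ = -23/2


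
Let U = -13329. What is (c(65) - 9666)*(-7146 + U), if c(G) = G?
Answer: 196580475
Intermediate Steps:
(c(65) - 9666)*(-7146 + U) = (65 - 9666)*(-7146 - 13329) = -9601*(-20475) = 196580475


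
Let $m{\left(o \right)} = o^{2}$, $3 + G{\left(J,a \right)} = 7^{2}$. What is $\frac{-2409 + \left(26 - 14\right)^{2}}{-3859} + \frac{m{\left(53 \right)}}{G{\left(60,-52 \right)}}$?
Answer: $\frac{10944121}{177514} \approx 61.652$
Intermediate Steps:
$G{\left(J,a \right)} = 46$ ($G{\left(J,a \right)} = -3 + 7^{2} = -3 + 49 = 46$)
$\frac{-2409 + \left(26 - 14\right)^{2}}{-3859} + \frac{m{\left(53 \right)}}{G{\left(60,-52 \right)}} = \frac{-2409 + \left(26 - 14\right)^{2}}{-3859} + \frac{53^{2}}{46} = \left(-2409 + 12^{2}\right) \left(- \frac{1}{3859}\right) + 2809 \cdot \frac{1}{46} = \left(-2409 + 144\right) \left(- \frac{1}{3859}\right) + \frac{2809}{46} = \left(-2265\right) \left(- \frac{1}{3859}\right) + \frac{2809}{46} = \frac{2265}{3859} + \frac{2809}{46} = \frac{10944121}{177514}$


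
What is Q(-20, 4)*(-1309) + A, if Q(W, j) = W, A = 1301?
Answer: 27481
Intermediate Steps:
Q(-20, 4)*(-1309) + A = -20*(-1309) + 1301 = 26180 + 1301 = 27481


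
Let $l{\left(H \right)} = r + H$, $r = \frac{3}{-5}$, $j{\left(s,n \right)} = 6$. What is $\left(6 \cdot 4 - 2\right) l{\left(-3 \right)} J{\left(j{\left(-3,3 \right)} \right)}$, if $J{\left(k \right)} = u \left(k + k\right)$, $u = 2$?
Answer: $- \frac{9504}{5} \approx -1900.8$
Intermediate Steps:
$r = - \frac{3}{5}$ ($r = 3 \left(- \frac{1}{5}\right) = - \frac{3}{5} \approx -0.6$)
$J{\left(k \right)} = 4 k$ ($J{\left(k \right)} = 2 \left(k + k\right) = 2 \cdot 2 k = 4 k$)
$l{\left(H \right)} = - \frac{3}{5} + H$
$\left(6 \cdot 4 - 2\right) l{\left(-3 \right)} J{\left(j{\left(-3,3 \right)} \right)} = \left(6 \cdot 4 - 2\right) \left(- \frac{3}{5} - 3\right) 4 \cdot 6 = \left(24 - 2\right) \left(- \frac{18}{5}\right) 24 = 22 \left(- \frac{18}{5}\right) 24 = \left(- \frac{396}{5}\right) 24 = - \frac{9504}{5}$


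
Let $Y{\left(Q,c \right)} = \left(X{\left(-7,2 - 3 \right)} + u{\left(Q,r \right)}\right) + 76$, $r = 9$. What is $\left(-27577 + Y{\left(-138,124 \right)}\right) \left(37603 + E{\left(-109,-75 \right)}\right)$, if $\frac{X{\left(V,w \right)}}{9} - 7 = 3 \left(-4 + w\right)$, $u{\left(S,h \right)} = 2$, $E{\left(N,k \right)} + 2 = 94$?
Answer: $-1039288845$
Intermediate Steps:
$E{\left(N,k \right)} = 92$ ($E{\left(N,k \right)} = -2 + 94 = 92$)
$X{\left(V,w \right)} = -45 + 27 w$ ($X{\left(V,w \right)} = 63 + 9 \cdot 3 \left(-4 + w\right) = 63 + 9 \left(-12 + 3 w\right) = 63 + \left(-108 + 27 w\right) = -45 + 27 w$)
$Y{\left(Q,c \right)} = 6$ ($Y{\left(Q,c \right)} = \left(\left(-45 + 27 \left(2 - 3\right)\right) + 2\right) + 76 = \left(\left(-45 + 27 \left(-1\right)\right) + 2\right) + 76 = \left(\left(-45 - 27\right) + 2\right) + 76 = \left(-72 + 2\right) + 76 = -70 + 76 = 6$)
$\left(-27577 + Y{\left(-138,124 \right)}\right) \left(37603 + E{\left(-109,-75 \right)}\right) = \left(-27577 + 6\right) \left(37603 + 92\right) = \left(-27571\right) 37695 = -1039288845$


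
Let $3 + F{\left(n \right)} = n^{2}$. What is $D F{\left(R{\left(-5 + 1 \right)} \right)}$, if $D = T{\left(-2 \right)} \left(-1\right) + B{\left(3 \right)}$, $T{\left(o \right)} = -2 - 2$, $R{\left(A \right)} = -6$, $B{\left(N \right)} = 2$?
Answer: $198$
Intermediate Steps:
$T{\left(o \right)} = -4$
$F{\left(n \right)} = -3 + n^{2}$
$D = 6$ ($D = \left(-4\right) \left(-1\right) + 2 = 4 + 2 = 6$)
$D F{\left(R{\left(-5 + 1 \right)} \right)} = 6 \left(-3 + \left(-6\right)^{2}\right) = 6 \left(-3 + 36\right) = 6 \cdot 33 = 198$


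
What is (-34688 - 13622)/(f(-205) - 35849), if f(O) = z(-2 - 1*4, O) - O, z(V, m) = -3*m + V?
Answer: 9662/7007 ≈ 1.3789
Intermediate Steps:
z(V, m) = V - 3*m
f(O) = -6 - 4*O (f(O) = ((-2 - 1*4) - 3*O) - O = ((-2 - 4) - 3*O) - O = (-6 - 3*O) - O = -6 - 4*O)
(-34688 - 13622)/(f(-205) - 35849) = (-34688 - 13622)/((-6 - 4*(-205)) - 35849) = -48310/((-6 + 820) - 35849) = -48310/(814 - 35849) = -48310/(-35035) = -48310*(-1/35035) = 9662/7007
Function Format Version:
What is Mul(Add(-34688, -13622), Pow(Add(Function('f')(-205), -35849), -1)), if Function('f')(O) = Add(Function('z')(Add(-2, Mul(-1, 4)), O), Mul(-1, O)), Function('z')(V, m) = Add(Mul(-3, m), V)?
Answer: Rational(9662, 7007) ≈ 1.3789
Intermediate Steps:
Function('z')(V, m) = Add(V, Mul(-3, m))
Function('f')(O) = Add(-6, Mul(-4, O)) (Function('f')(O) = Add(Add(Add(-2, Mul(-1, 4)), Mul(-3, O)), Mul(-1, O)) = Add(Add(Add(-2, -4), Mul(-3, O)), Mul(-1, O)) = Add(Add(-6, Mul(-3, O)), Mul(-1, O)) = Add(-6, Mul(-4, O)))
Mul(Add(-34688, -13622), Pow(Add(Function('f')(-205), -35849), -1)) = Mul(Add(-34688, -13622), Pow(Add(Add(-6, Mul(-4, -205)), -35849), -1)) = Mul(-48310, Pow(Add(Add(-6, 820), -35849), -1)) = Mul(-48310, Pow(Add(814, -35849), -1)) = Mul(-48310, Pow(-35035, -1)) = Mul(-48310, Rational(-1, 35035)) = Rational(9662, 7007)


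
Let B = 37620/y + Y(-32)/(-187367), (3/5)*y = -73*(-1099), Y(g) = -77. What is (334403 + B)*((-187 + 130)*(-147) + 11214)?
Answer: 14069772819730172070/2147413187 ≈ 6.5520e+9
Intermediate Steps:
y = 401135/3 (y = 5*(-73*(-1099))/3 = (5/3)*80227 = 401135/3 ≈ 1.3371e+5)
B = 4235425403/15031892309 (B = 37620/(401135/3) - 77/(-187367) = 37620*(3/401135) - 77*(-1/187367) = 22572/80227 + 77/187367 = 4235425403/15031892309 ≈ 0.28176)
(334403 + B)*((-187 + 130)*(-147) + 11214) = (334403 + 4235425403/15031892309)*((-187 + 130)*(-147) + 11214) = 5026714119231930*(-57*(-147) + 11214)/15031892309 = 5026714119231930*(8379 + 11214)/15031892309 = (5026714119231930/15031892309)*19593 = 14069772819730172070/2147413187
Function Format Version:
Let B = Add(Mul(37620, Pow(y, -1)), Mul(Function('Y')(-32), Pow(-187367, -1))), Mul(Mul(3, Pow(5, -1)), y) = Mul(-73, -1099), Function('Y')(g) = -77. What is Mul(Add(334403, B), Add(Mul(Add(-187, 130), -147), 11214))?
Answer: Rational(14069772819730172070, 2147413187) ≈ 6.5520e+9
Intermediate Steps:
y = Rational(401135, 3) (y = Mul(Rational(5, 3), Mul(-73, -1099)) = Mul(Rational(5, 3), 80227) = Rational(401135, 3) ≈ 1.3371e+5)
B = Rational(4235425403, 15031892309) (B = Add(Mul(37620, Pow(Rational(401135, 3), -1)), Mul(-77, Pow(-187367, -1))) = Add(Mul(37620, Rational(3, 401135)), Mul(-77, Rational(-1, 187367))) = Add(Rational(22572, 80227), Rational(77, 187367)) = Rational(4235425403, 15031892309) ≈ 0.28176)
Mul(Add(334403, B), Add(Mul(Add(-187, 130), -147), 11214)) = Mul(Add(334403, Rational(4235425403, 15031892309)), Add(Mul(Add(-187, 130), -147), 11214)) = Mul(Rational(5026714119231930, 15031892309), Add(Mul(-57, -147), 11214)) = Mul(Rational(5026714119231930, 15031892309), Add(8379, 11214)) = Mul(Rational(5026714119231930, 15031892309), 19593) = Rational(14069772819730172070, 2147413187)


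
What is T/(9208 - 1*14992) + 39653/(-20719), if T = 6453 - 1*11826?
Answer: -39343255/39946232 ≈ -0.98491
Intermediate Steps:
T = -5373 (T = 6453 - 11826 = -5373)
T/(9208 - 1*14992) + 39653/(-20719) = -5373/(9208 - 1*14992) + 39653/(-20719) = -5373/(9208 - 14992) + 39653*(-1/20719) = -5373/(-5784) - 39653/20719 = -5373*(-1/5784) - 39653/20719 = 1791/1928 - 39653/20719 = -39343255/39946232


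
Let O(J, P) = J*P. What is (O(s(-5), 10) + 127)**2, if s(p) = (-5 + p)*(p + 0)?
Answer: 393129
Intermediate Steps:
s(p) = p*(-5 + p) (s(p) = (-5 + p)*p = p*(-5 + p))
(O(s(-5), 10) + 127)**2 = (-5*(-5 - 5)*10 + 127)**2 = (-5*(-10)*10 + 127)**2 = (50*10 + 127)**2 = (500 + 127)**2 = 627**2 = 393129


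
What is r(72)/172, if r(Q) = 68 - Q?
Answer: -1/43 ≈ -0.023256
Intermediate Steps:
r(72)/172 = (68 - 1*72)/172 = (68 - 72)*(1/172) = -4*1/172 = -1/43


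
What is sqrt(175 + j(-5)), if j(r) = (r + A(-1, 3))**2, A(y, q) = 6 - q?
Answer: sqrt(179) ≈ 13.379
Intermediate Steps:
j(r) = (3 + r)**2 (j(r) = (r + (6 - 1*3))**2 = (r + (6 - 3))**2 = (r + 3)**2 = (3 + r)**2)
sqrt(175 + j(-5)) = sqrt(175 + (3 - 5)**2) = sqrt(175 + (-2)**2) = sqrt(175 + 4) = sqrt(179)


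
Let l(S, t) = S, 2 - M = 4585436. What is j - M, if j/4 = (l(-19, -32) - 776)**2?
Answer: 7113534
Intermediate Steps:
M = -4585434 (M = 2 - 1*4585436 = 2 - 4585436 = -4585434)
j = 2528100 (j = 4*(-19 - 776)**2 = 4*(-795)**2 = 4*632025 = 2528100)
j - M = 2528100 - 1*(-4585434) = 2528100 + 4585434 = 7113534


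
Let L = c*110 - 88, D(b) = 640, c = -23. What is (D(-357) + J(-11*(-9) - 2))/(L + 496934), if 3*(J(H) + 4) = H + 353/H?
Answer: 32473/23974326 ≈ 0.0013545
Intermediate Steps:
L = -2618 (L = -23*110 - 88 = -2530 - 88 = -2618)
J(H) = -4 + H/3 + 353/(3*H) (J(H) = -4 + (H + 353/H)/3 = -4 + (H/3 + 353/(3*H)) = -4 + H/3 + 353/(3*H))
(D(-357) + J(-11*(-9) - 2))/(L + 496934) = (640 + (353 + (-11*(-9) - 2)*(-12 + (-11*(-9) - 2)))/(3*(-11*(-9) - 2)))/(-2618 + 496934) = (640 + (353 + (99 - 2)*(-12 + (99 - 2)))/(3*(99 - 2)))/494316 = (640 + (⅓)*(353 + 97*(-12 + 97))/97)*(1/494316) = (640 + (⅓)*(1/97)*(353 + 97*85))*(1/494316) = (640 + (⅓)*(1/97)*(353 + 8245))*(1/494316) = (640 + (⅓)*(1/97)*8598)*(1/494316) = (640 + 2866/97)*(1/494316) = (64946/97)*(1/494316) = 32473/23974326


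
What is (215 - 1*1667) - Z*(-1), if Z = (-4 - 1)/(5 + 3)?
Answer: -11621/8 ≈ -1452.6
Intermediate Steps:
Z = -5/8 ≈ -0.62500
(215 - 1*1667) - Z*(-1) = (215 - 1*1667) - (-5/8*(-1)) = (215 - 1667) - 5/8 = -1452 - 1*5/8 = -1452 - 5/8 = -11621/8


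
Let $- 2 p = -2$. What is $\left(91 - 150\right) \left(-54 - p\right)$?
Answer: $3245$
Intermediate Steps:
$p = 1$ ($p = \left(- \frac{1}{2}\right) \left(-2\right) = 1$)
$\left(91 - 150\right) \left(-54 - p\right) = \left(91 - 150\right) \left(-54 - 1\right) = - 59 \left(-54 - 1\right) = \left(-59\right) \left(-55\right) = 3245$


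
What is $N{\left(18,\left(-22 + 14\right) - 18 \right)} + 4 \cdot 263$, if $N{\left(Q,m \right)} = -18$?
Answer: $1034$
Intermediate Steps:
$N{\left(18,\left(-22 + 14\right) - 18 \right)} + 4 \cdot 263 = -18 + 4 \cdot 263 = -18 + 1052 = 1034$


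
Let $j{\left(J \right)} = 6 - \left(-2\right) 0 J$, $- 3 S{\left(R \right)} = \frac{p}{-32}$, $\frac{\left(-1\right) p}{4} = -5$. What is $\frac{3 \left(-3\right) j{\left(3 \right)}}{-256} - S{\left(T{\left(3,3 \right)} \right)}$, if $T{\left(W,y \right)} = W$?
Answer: $\frac{1}{384} \approx 0.0026042$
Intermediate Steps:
$p = 20$ ($p = \left(-4\right) \left(-5\right) = 20$)
$S{\left(R \right)} = \frac{5}{24}$ ($S{\left(R \right)} = - \frac{20 \frac{1}{-32}}{3} = - \frac{20 \left(- \frac{1}{32}\right)}{3} = \left(- \frac{1}{3}\right) \left(- \frac{5}{8}\right) = \frac{5}{24}$)
$j{\left(J \right)} = 6$ ($j{\left(J \right)} = 6 - 0 J = 6 - 0 = 6 + 0 = 6$)
$\frac{3 \left(-3\right) j{\left(3 \right)}}{-256} - S{\left(T{\left(3,3 \right)} \right)} = \frac{3 \left(-3\right) 6}{-256} - \frac{5}{24} = \left(-9\right) 6 \left(- \frac{1}{256}\right) - \frac{5}{24} = \left(-54\right) \left(- \frac{1}{256}\right) - \frac{5}{24} = \frac{27}{128} - \frac{5}{24} = \frac{1}{384}$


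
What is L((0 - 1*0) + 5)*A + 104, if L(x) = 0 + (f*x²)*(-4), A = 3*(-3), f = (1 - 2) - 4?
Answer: -4396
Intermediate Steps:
f = -5 (f = -1 - 4 = -5)
A = -9
L(x) = 20*x² (L(x) = 0 - 5*x²*(-4) = 0 + 20*x² = 20*x²)
L((0 - 1*0) + 5)*A + 104 = (20*((0 - 1*0) + 5)²)*(-9) + 104 = (20*((0 + 0) + 5)²)*(-9) + 104 = (20*(0 + 5)²)*(-9) + 104 = (20*5²)*(-9) + 104 = (20*25)*(-9) + 104 = 500*(-9) + 104 = -4500 + 104 = -4396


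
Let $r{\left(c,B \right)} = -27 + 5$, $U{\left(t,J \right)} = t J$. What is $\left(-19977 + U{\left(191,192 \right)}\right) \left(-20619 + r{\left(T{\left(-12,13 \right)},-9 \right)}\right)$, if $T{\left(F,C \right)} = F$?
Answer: $-344601495$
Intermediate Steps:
$U{\left(t,J \right)} = J t$
$r{\left(c,B \right)} = -22$
$\left(-19977 + U{\left(191,192 \right)}\right) \left(-20619 + r{\left(T{\left(-12,13 \right)},-9 \right)}\right) = \left(-19977 + 192 \cdot 191\right) \left(-20619 - 22\right) = \left(-19977 + 36672\right) \left(-20641\right) = 16695 \left(-20641\right) = -344601495$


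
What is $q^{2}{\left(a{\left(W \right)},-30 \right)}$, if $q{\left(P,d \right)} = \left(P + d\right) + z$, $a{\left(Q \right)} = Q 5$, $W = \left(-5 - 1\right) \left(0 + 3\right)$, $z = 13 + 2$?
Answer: $11025$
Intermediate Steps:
$z = 15$
$W = -18$ ($W = \left(-6\right) 3 = -18$)
$a{\left(Q \right)} = 5 Q$
$q{\left(P,d \right)} = 15 + P + d$ ($q{\left(P,d \right)} = \left(P + d\right) + 15 = 15 + P + d$)
$q^{2}{\left(a{\left(W \right)},-30 \right)} = \left(15 + 5 \left(-18\right) - 30\right)^{2} = \left(15 - 90 - 30\right)^{2} = \left(-105\right)^{2} = 11025$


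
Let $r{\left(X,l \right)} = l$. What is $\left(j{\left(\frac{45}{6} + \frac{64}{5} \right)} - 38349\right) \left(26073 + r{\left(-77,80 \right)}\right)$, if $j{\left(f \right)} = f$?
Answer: $- \frac{10024104911}{10} \approx -1.0024 \cdot 10^{9}$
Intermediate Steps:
$\left(j{\left(\frac{45}{6} + \frac{64}{5} \right)} - 38349\right) \left(26073 + r{\left(-77,80 \right)}\right) = \left(\left(\frac{45}{6} + \frac{64}{5}\right) - 38349\right) \left(26073 + 80\right) = \left(\left(45 \cdot \frac{1}{6} + 64 \cdot \frac{1}{5}\right) - 38349\right) 26153 = \left(\left(\frac{15}{2} + \frac{64}{5}\right) - 38349\right) 26153 = \left(\frac{203}{10} - 38349\right) 26153 = \left(- \frac{383287}{10}\right) 26153 = - \frac{10024104911}{10}$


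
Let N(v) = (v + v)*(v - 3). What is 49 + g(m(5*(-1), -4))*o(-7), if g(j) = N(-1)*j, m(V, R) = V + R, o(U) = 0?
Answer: 49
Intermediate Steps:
N(v) = 2*v*(-3 + v) (N(v) = (2*v)*(-3 + v) = 2*v*(-3 + v))
m(V, R) = R + V
g(j) = 8*j (g(j) = (2*(-1)*(-3 - 1))*j = (2*(-1)*(-4))*j = 8*j)
49 + g(m(5*(-1), -4))*o(-7) = 49 + (8*(-4 + 5*(-1)))*0 = 49 + (8*(-4 - 5))*0 = 49 + (8*(-9))*0 = 49 - 72*0 = 49 + 0 = 49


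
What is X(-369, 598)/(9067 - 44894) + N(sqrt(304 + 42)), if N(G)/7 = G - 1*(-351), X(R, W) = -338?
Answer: 88027277/35827 + 7*sqrt(346) ≈ 2587.2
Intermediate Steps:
N(G) = 2457 + 7*G (N(G) = 7*(G - 1*(-351)) = 7*(G + 351) = 7*(351 + G) = 2457 + 7*G)
X(-369, 598)/(9067 - 44894) + N(sqrt(304 + 42)) = -338/(9067 - 44894) + (2457 + 7*sqrt(304 + 42)) = -338/(-35827) + (2457 + 7*sqrt(346)) = -338*(-1/35827) + (2457 + 7*sqrt(346)) = 338/35827 + (2457 + 7*sqrt(346)) = 88027277/35827 + 7*sqrt(346)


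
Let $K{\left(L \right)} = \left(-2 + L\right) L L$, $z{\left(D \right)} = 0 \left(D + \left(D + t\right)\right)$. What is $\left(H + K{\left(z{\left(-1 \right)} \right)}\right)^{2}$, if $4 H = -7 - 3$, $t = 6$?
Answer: $\frac{25}{4} \approx 6.25$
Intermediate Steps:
$z{\left(D \right)} = 0$ ($z{\left(D \right)} = 0 \left(D + \left(D + 6\right)\right) = 0 \left(D + \left(6 + D\right)\right) = 0 \left(6 + 2 D\right) = 0$)
$K{\left(L \right)} = L^{2} \left(-2 + L\right)$ ($K{\left(L \right)} = L \left(-2 + L\right) L = L^{2} \left(-2 + L\right)$)
$H = - \frac{5}{2}$ ($H = \frac{-7 - 3}{4} = \frac{1}{4} \left(-10\right) = - \frac{5}{2} \approx -2.5$)
$\left(H + K{\left(z{\left(-1 \right)} \right)}\right)^{2} = \left(- \frac{5}{2} + 0^{2} \left(-2 + 0\right)\right)^{2} = \left(- \frac{5}{2} + 0 \left(-2\right)\right)^{2} = \left(- \frac{5}{2} + 0\right)^{2} = \left(- \frac{5}{2}\right)^{2} = \frac{25}{4}$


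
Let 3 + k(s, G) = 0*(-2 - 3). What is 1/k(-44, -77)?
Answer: -1/3 ≈ -0.33333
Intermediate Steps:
k(s, G) = -3 (k(s, G) = -3 + 0*(-2 - 3) = -3 + 0*(-5) = -3 + 0 = -3)
1/k(-44, -77) = 1/(-3) = -1/3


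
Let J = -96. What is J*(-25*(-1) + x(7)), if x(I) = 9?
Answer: -3264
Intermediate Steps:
J*(-25*(-1) + x(7)) = -96*(-25*(-1) + 9) = -96*(25 + 9) = -96*34 = -3264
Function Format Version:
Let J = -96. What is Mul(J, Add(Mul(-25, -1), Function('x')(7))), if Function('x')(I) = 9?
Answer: -3264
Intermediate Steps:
Mul(J, Add(Mul(-25, -1), Function('x')(7))) = Mul(-96, Add(Mul(-25, -1), 9)) = Mul(-96, Add(25, 9)) = Mul(-96, 34) = -3264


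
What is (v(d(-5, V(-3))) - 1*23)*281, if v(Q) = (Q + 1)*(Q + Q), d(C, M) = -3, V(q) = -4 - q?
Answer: -3091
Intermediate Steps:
v(Q) = 2*Q*(1 + Q) (v(Q) = (1 + Q)*(2*Q) = 2*Q*(1 + Q))
(v(d(-5, V(-3))) - 1*23)*281 = (2*(-3)*(1 - 3) - 1*23)*281 = (2*(-3)*(-2) - 23)*281 = (12 - 23)*281 = -11*281 = -3091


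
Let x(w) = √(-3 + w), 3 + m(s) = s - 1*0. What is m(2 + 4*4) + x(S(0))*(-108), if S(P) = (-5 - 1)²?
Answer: 15 - 108*√33 ≈ -605.41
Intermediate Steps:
S(P) = 36 (S(P) = (-6)² = 36)
m(s) = -3 + s (m(s) = -3 + (s - 1*0) = -3 + (s + 0) = -3 + s)
m(2 + 4*4) + x(S(0))*(-108) = (-3 + (2 + 4*4)) + √(-3 + 36)*(-108) = (-3 + (2 + 16)) + √33*(-108) = (-3 + 18) - 108*√33 = 15 - 108*√33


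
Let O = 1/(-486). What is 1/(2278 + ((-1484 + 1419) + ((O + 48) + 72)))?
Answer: 486/1133837 ≈ 0.00042863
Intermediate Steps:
O = -1/486 ≈ -0.0020576
1/(2278 + ((-1484 + 1419) + ((O + 48) + 72))) = 1/(2278 + ((-1484 + 1419) + ((-1/486 + 48) + 72))) = 1/(2278 + (-65 + (23327/486 + 72))) = 1/(2278 + (-65 + 58319/486)) = 1/(2278 + 26729/486) = 1/(1133837/486) = 486/1133837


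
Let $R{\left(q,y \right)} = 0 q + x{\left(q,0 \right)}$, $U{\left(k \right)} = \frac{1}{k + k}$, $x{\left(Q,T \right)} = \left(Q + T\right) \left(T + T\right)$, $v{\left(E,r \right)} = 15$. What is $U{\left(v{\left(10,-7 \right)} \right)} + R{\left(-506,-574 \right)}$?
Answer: $\frac{1}{30} \approx 0.033333$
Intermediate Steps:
$x{\left(Q,T \right)} = 2 T \left(Q + T\right)$ ($x{\left(Q,T \right)} = \left(Q + T\right) 2 T = 2 T \left(Q + T\right)$)
$U{\left(k \right)} = \frac{1}{2 k}$
$R{\left(q,y \right)} = 0$ ($R{\left(q,y \right)} = 0 q + 2 \cdot 0 \left(q + 0\right) = 0 + 2 \cdot 0 q = 0 + 0 = 0$)
$U{\left(v{\left(10,-7 \right)} \right)} + R{\left(-506,-574 \right)} = \frac{1}{2 \cdot 15} + 0 = \frac{1}{2} \cdot \frac{1}{15} + 0 = \frac{1}{30} + 0 = \frac{1}{30}$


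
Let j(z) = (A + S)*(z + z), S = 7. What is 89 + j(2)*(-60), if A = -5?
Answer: -391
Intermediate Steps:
j(z) = 4*z (j(z) = (-5 + 7)*(z + z) = 2*(2*z) = 4*z)
89 + j(2)*(-60) = 89 + (4*2)*(-60) = 89 + 8*(-60) = 89 - 480 = -391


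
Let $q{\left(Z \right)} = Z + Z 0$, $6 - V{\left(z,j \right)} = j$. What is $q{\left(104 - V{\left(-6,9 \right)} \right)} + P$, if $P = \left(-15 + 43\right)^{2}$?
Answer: $891$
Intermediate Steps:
$V{\left(z,j \right)} = 6 - j$
$P = 784$ ($P = 28^{2} = 784$)
$q{\left(Z \right)} = Z$ ($q{\left(Z \right)} = Z + 0 = Z$)
$q{\left(104 - V{\left(-6,9 \right)} \right)} + P = \left(104 - \left(6 - 9\right)\right) + 784 = \left(104 - -3\right) + 784 = \left(104 + 3\right) + 784 = 107 + 784 = 891$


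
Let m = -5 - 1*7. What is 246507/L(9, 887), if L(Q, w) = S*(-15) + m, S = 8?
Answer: -82169/44 ≈ -1867.5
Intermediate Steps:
m = -12 (m = -5 - 7 = -12)
L(Q, w) = -132 (L(Q, w) = 8*(-15) - 12 = -120 - 12 = -132)
246507/L(9, 887) = 246507/(-132) = 246507*(-1/132) = -82169/44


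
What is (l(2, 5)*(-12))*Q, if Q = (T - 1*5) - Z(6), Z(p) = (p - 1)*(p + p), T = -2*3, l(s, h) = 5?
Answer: 4260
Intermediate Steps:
T = -6
Z(p) = 2*p*(-1 + p) (Z(p) = (-1 + p)*(2*p) = 2*p*(-1 + p))
Q = -71 (Q = (-6 - 1*5) - 2*6*(-1 + 6) = (-6 - 5) - 2*6*5 = -11 - 1*60 = -11 - 60 = -71)
(l(2, 5)*(-12))*Q = (5*(-12))*(-71) = -60*(-71) = 4260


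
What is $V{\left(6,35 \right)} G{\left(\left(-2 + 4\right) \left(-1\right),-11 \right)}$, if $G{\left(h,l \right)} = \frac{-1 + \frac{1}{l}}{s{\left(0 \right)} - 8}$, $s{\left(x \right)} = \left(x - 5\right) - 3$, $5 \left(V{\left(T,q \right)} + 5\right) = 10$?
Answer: $- \frac{9}{44} \approx -0.20455$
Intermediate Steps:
$V{\left(T,q \right)} = -3$ ($V{\left(T,q \right)} = -5 + \frac{1}{5} \cdot 10 = -5 + 2 = -3$)
$s{\left(x \right)} = -8 + x$ ($s{\left(x \right)} = \left(-5 + x\right) - 3 = -8 + x$)
$G{\left(h,l \right)} = \frac{1}{16} - \frac{1}{16 l}$ ($G{\left(h,l \right)} = \frac{-1 + \frac{1}{l}}{\left(-8 + 0\right) - 8} = \frac{-1 + \frac{1}{l}}{-8 - 8} = \frac{-1 + \frac{1}{l}}{-16} = \left(-1 + \frac{1}{l}\right) \left(- \frac{1}{16}\right) = \frac{1}{16} - \frac{1}{16 l}$)
$V{\left(6,35 \right)} G{\left(\left(-2 + 4\right) \left(-1\right),-11 \right)} = - 3 \frac{-1 - 11}{16 \left(-11\right)} = - 3 \cdot \frac{1}{16} \left(- \frac{1}{11}\right) \left(-12\right) = \left(-3\right) \frac{3}{44} = - \frac{9}{44}$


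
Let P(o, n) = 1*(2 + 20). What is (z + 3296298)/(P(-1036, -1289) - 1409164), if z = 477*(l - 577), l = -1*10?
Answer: -1005433/469714 ≈ -2.1405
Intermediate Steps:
P(o, n) = 22 (P(o, n) = 1*22 = 22)
l = -10
z = -279999 (z = 477*(-10 - 577) = 477*(-587) = -279999)
(z + 3296298)/(P(-1036, -1289) - 1409164) = (-279999 + 3296298)/(22 - 1409164) = 3016299/(-1409142) = 3016299*(-1/1409142) = -1005433/469714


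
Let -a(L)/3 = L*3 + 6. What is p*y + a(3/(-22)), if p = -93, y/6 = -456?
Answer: 5597487/22 ≈ 2.5443e+5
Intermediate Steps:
y = -2736 (y = 6*(-456) = -2736)
a(L) = -18 - 9*L (a(L) = -3*(L*3 + 6) = -3*(3*L + 6) = -3*(6 + 3*L) = -18 - 9*L)
p*y + a(3/(-22)) = -93*(-2736) + (-18 - 27/(-22)) = 254448 + (-18 - 27*(-1)/22) = 254448 + (-18 - 9*(-3/22)) = 254448 + (-18 + 27/22) = 254448 - 369/22 = 5597487/22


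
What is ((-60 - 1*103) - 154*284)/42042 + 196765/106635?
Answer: 239414951/298876578 ≈ 0.80105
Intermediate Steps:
((-60 - 1*103) - 154*284)/42042 + 196765/106635 = ((-60 - 103) - 43736)*(1/42042) + 196765*(1/106635) = (-163 - 43736)*(1/42042) + 39353/21327 = -43899*1/42042 + 39353/21327 = -14633/14014 + 39353/21327 = 239414951/298876578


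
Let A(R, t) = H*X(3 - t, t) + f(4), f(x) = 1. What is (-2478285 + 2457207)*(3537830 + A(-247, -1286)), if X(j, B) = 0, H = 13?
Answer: -74570401818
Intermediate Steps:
A(R, t) = 1 (A(R, t) = 13*0 + 1 = 0 + 1 = 1)
(-2478285 + 2457207)*(3537830 + A(-247, -1286)) = (-2478285 + 2457207)*(3537830 + 1) = -21078*3537831 = -74570401818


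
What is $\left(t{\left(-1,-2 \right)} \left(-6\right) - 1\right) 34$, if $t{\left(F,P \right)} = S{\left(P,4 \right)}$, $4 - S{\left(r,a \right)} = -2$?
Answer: $-1258$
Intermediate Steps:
$S{\left(r,a \right)} = 6$ ($S{\left(r,a \right)} = 4 - -2 = 4 + 2 = 6$)
$t{\left(F,P \right)} = 6$
$\left(t{\left(-1,-2 \right)} \left(-6\right) - 1\right) 34 = \left(6 \left(-6\right) - 1\right) 34 = \left(-36 - 1\right) 34 = \left(-37\right) 34 = -1258$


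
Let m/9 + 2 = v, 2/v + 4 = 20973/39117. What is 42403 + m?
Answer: 638027941/15055 ≈ 42380.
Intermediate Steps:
v = -26078/45165 (v = 2/(-4 + 20973/39117) = 2/(-4 + 20973*(1/39117)) = 2/(-4 + 6991/13039) = 2/(-45165/13039) = 2*(-13039/45165) = -26078/45165 ≈ -0.57739)
m = -349224/15055 (m = -18 + 9*(-26078/45165) = -18 - 78234/15055 = -349224/15055 ≈ -23.197)
42403 + m = 42403 - 349224/15055 = 638027941/15055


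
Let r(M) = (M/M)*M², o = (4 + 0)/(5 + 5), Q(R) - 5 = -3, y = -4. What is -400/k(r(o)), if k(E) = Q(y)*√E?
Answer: -500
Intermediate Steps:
Q(R) = 2 (Q(R) = 5 - 3 = 2)
o = ⅖ (o = 4/10 = 4*(⅒) = ⅖ ≈ 0.40000)
r(M) = M² (r(M) = 1*M² = M²)
k(E) = 2*√E
-400/k(r(o)) = -400/(2*√((⅖)²)) = -400/(2*√(4/25)) = -400/(2*(⅖)) = -400/⅘ = -400*5/4 = -500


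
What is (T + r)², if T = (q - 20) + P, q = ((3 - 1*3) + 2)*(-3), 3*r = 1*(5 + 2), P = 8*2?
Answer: 529/9 ≈ 58.778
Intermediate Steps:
P = 16
r = 7/3 (r = (1*(5 + 2))/3 = (1*7)/3 = (⅓)*7 = 7/3 ≈ 2.3333)
q = -6 (q = ((3 - 3) + 2)*(-3) = (0 + 2)*(-3) = 2*(-3) = -6)
T = -10 (T = (-6 - 20) + 16 = -26 + 16 = -10)
(T + r)² = (-10 + 7/3)² = (-23/3)² = 529/9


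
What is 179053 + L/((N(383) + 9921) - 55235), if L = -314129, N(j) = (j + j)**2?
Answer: 96946500297/541442 ≈ 1.7905e+5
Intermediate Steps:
N(j) = 4*j**2 (N(j) = (2*j)**2 = 4*j**2)
179053 + L/((N(383) + 9921) - 55235) = 179053 - 314129/((4*383**2 + 9921) - 55235) = 179053 - 314129/((4*146689 + 9921) - 55235) = 179053 - 314129/((586756 + 9921) - 55235) = 179053 - 314129/(596677 - 55235) = 179053 - 314129/541442 = 96946500297/541442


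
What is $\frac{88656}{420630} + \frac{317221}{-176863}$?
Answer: $- \frac{131714433}{83214635} \approx -1.5828$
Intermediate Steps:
$\frac{88656}{420630} + \frac{317221}{-176863} = 88656 \cdot \frac{1}{420630} + 317221 \left(- \frac{1}{176863}\right) = \frac{14776}{70105} - \frac{2129}{1187} = - \frac{131714433}{83214635}$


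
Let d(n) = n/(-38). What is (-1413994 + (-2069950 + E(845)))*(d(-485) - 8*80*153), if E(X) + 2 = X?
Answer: 12958790192975/38 ≈ 3.4102e+11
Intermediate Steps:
E(X) = -2 + X
d(n) = -n/38 (d(n) = n*(-1/38) = -n/38)
(-1413994 + (-2069950 + E(845)))*(d(-485) - 8*80*153) = (-1413994 + (-2069950 + (-2 + 845)))*(-1/38*(-485) - 8*80*153) = (-1413994 + (-2069950 + 843))*(485/38 - 640*153) = (-1413994 - 2069107)*(485/38 - 97920) = -3483101*(-3720475/38) = 12958790192975/38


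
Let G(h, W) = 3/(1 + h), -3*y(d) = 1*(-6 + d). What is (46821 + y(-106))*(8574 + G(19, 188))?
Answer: 1607081515/4 ≈ 4.0177e+8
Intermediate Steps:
y(d) = 2 - d/3 (y(d) = -(-6 + d)/3 = 2 - d/3)
(46821 + y(-106))*(8574 + G(19, 188)) = (46821 + (2 - ⅓*(-106)))*(8574 + 3/(1 + 19)) = (46821 + (2 + 106/3))*(8574 + 3/20) = (46821 + 112/3)*(8574 + 3*(1/20)) = 140575*(8574 + 3/20)/3 = (140575/3)*(171483/20) = 1607081515/4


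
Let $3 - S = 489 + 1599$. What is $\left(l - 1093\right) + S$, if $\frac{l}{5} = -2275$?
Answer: $-14553$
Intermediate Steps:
$l = -11375$ ($l = 5 \left(-2275\right) = -11375$)
$S = -2085$ ($S = 3 - \left(489 + 1599\right) = 3 - 2088 = -2085$)
$\left(l - 1093\right) + S = \left(-11375 - 1093\right) - 2085 = -12468 - 2085 = -14553$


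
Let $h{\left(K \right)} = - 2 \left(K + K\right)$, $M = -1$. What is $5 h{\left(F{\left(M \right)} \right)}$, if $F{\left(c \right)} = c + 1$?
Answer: $0$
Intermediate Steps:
$F{\left(c \right)} = 1 + c$
$h{\left(K \right)} = - 4 K$ ($h{\left(K \right)} = - 2 \cdot 2 K = - 4 K$)
$5 h{\left(F{\left(M \right)} \right)} = 5 \left(- 4 \left(1 - 1\right)\right) = 5 \left(\left(-4\right) 0\right) = 5 \cdot 0 = 0$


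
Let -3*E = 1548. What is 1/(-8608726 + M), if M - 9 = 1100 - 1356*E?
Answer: -1/7907921 ≈ -1.2646e-7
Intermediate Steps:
E = -516 (E = -⅓*1548 = -516)
M = 700805 (M = 9 + (1100 - 1356*(-516)) = 9 + (1100 + 699696) = 9 + 700796 = 700805)
1/(-8608726 + M) = 1/(-8608726 + 700805) = 1/(-7907921) = -1/7907921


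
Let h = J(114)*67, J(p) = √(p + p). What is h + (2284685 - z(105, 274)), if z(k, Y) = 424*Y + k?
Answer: 2168404 + 134*√57 ≈ 2.1694e+6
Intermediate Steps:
J(p) = √2*√p (J(p) = √(2*p) = √2*√p)
z(k, Y) = k + 424*Y
h = 134*√57 (h = (√2*√114)*67 = (2*√57)*67 = 134*√57 ≈ 1011.7)
h + (2284685 - z(105, 274)) = 134*√57 + (2284685 - (105 + 424*274)) = 134*√57 + (2284685 - (105 + 116176)) = 134*√57 + (2284685 - 1*116281) = 134*√57 + (2284685 - 116281) = 134*√57 + 2168404 = 2168404 + 134*√57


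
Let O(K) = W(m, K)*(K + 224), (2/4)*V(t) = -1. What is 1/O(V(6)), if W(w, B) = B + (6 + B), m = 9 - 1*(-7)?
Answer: 1/444 ≈ 0.0022523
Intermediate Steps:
V(t) = -2 (V(t) = 2*(-1) = -2)
m = 16 (m = 9 + 7 = 16)
W(w, B) = 6 + 2*B
O(K) = (6 + 2*K)*(224 + K) (O(K) = (6 + 2*K)*(K + 224) = (6 + 2*K)*(224 + K))
1/O(V(6)) = 1/(2*(3 - 2)*(224 - 2)) = 1/(2*1*222) = 1/444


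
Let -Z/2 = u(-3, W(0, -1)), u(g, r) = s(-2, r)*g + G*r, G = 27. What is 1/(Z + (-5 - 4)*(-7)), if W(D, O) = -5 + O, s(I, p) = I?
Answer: 1/375 ≈ 0.0026667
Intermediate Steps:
u(g, r) = -2*g + 27*r
Z = 312 (Z = -2*(-2*(-3) + 27*(-5 - 1)) = -2*(6 + 27*(-6)) = -2*(6 - 162) = -2*(-156) = 312)
1/(Z + (-5 - 4)*(-7)) = 1/(312 + (-5 - 4)*(-7)) = 1/(312 - 9*(-7)) = 1/(312 + 63) = 1/375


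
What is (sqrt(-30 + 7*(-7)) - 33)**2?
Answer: (33 - I*sqrt(79))**2 ≈ 1010.0 - 586.62*I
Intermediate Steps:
(sqrt(-30 + 7*(-7)) - 33)**2 = (sqrt(-30 - 49) - 33)**2 = (sqrt(-79) - 33)**2 = (I*sqrt(79) - 33)**2 = (-33 + I*sqrt(79))**2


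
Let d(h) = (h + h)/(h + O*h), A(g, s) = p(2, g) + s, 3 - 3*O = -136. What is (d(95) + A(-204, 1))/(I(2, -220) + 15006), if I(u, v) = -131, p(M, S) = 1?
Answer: 29/211225 ≈ 0.00013729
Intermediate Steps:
O = 139/3 (O = 1 - ⅓*(-136) = 1 + 136/3 = 139/3 ≈ 46.333)
A(g, s) = 1 + s
d(h) = 3/71 (d(h) = (h + h)/(h + 139*h/3) = (2*h)/((142*h/3)) = (2*h)*(3/(142*h)) = 3/71)
(d(95) + A(-204, 1))/(I(2, -220) + 15006) = (3/71 + (1 + 1))/(-131 + 15006) = (3/71 + 2)/14875 = (145/71)*(1/14875) = 29/211225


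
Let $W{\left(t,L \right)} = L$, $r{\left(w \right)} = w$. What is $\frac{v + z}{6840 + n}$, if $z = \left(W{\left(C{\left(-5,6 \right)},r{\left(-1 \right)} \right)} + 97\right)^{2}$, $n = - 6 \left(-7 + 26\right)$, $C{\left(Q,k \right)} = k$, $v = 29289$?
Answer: $\frac{12835}{2242} \approx 5.7248$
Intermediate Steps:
$n = -114$ ($n = \left(-6\right) 19 = -114$)
$z = 9216$ ($z = \left(-1 + 97\right)^{2} = 96^{2} = 9216$)
$\frac{v + z}{6840 + n} = \frac{29289 + 9216}{6840 - 114} = \frac{38505}{6726} = 38505 \cdot \frac{1}{6726} = \frac{12835}{2242}$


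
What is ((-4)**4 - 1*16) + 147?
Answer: 387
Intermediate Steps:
((-4)**4 - 1*16) + 147 = (256 - 16) + 147 = 240 + 147 = 387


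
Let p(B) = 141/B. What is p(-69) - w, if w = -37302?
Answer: 857899/23 ≈ 37300.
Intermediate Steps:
p(-69) - w = 141/(-69) - 1*(-37302) = 141*(-1/69) + 37302 = -47/23 + 37302 = 857899/23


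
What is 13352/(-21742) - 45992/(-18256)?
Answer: 6751821/3543946 ≈ 1.9052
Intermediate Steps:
13352/(-21742) - 45992/(-18256) = 13352*(-1/21742) - 45992*(-1/18256) = -6676/10871 + 5749/2282 = 6751821/3543946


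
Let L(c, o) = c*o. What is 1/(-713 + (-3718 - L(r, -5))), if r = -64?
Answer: -1/4751 ≈ -0.00021048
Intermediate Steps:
1/(-713 + (-3718 - L(r, -5))) = 1/(-713 + (-3718 - (-64)*(-5))) = 1/(-713 + (-3718 - 1*320)) = 1/(-713 + (-3718 - 320)) = 1/(-713 - 4038) = 1/(-4751) = -1/4751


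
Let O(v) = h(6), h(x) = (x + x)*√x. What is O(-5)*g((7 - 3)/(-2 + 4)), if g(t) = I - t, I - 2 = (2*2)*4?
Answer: 192*√6 ≈ 470.30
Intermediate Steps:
I = 18 (I = 2 + (2*2)*4 = 2 + 4*4 = 2 + 16 = 18)
h(x) = 2*x^(3/2) (h(x) = (2*x)*√x = 2*x^(3/2))
O(v) = 12*√6 (O(v) = 2*6^(3/2) = 2*(6*√6) = 12*√6)
g(t) = 18 - t
O(-5)*g((7 - 3)/(-2 + 4)) = (12*√6)*(18 - (7 - 3)/(-2 + 4)) = (12*√6)*(18 - 4/2) = (12*√6)*(18 - 1*2) = (12*√6)*(18 - 2) = (12*√6)*16 = 192*√6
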